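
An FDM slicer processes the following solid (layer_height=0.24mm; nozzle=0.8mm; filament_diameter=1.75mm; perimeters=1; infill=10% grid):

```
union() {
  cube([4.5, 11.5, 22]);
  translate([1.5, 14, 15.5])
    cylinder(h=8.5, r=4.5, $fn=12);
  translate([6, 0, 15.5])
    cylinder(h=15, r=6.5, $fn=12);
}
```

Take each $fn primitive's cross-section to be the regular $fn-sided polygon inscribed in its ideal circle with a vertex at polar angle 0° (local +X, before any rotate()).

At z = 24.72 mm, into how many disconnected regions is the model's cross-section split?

1

At z = 24.72 mm: the cube is not intersected at this z (z outside [0, 22]); the cylinder at (1.5, 14) is not intersected at this z (z outside [15.5, 24]); the cylinder at (6, 0): section is a regular 12-gon, circumradius r=6.5; Merging all regions: only the r=6.5 cylinder at (6, 0) is present, so the union is just that shape — 1 connected region. The result has 1 disconnected region.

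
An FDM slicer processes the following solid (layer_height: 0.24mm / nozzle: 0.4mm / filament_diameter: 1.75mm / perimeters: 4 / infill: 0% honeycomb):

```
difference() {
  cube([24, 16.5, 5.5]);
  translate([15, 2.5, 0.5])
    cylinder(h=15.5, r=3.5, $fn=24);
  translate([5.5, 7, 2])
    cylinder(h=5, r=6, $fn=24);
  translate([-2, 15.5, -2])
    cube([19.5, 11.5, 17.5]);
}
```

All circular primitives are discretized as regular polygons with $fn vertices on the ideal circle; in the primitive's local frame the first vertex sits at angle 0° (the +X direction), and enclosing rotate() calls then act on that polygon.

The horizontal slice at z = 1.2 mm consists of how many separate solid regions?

At z = 1.2 mm: the cube (footprint 24×16.5) is included at this height; the r=3.5 cylinder at (15, 2.5) gives a regular 24-gon of circumradius 3.5 (constant along its height); the cylinder at (5.5, 7) does not reach this height (z outside [2, 7]); the 19.5×11.5 cube at (-2, 15.5) contributes its full rectangle; After the difference (first − rest): starting from the 24×16.5 cube, the r=3.5 cylinder at (15, 2.5) partially overlaps it — only the 34.78 mm² overlap (of its 38.05 mm²) is removed, clipping the outline; the 19.5×11.5 cube at (-2, 15.5) partially overlaps it — only the 17.50 mm² overlap (of its 224.25 mm²) is removed, clipping the outline — 1 connected region. The result has 1 disconnected region.

1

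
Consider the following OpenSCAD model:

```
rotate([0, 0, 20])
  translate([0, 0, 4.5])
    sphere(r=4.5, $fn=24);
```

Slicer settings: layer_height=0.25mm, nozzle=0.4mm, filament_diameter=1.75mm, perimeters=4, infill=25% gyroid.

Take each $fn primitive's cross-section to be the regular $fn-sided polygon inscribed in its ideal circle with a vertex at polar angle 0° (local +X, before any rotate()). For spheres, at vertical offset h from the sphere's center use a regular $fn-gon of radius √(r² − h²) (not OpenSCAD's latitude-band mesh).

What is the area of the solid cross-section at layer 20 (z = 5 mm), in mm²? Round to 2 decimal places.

62.12 mm²

At z = 5 mm: the r=4.5 sphere slices to a regular 24-gon of circumradius 4.472 (√(r²−h²) with h=0.5 from center) (area = (24/2)·4.472²·sin(360°/24) = 62.12 mm²); (whole slice rotated 20° about Z — lengths, areas and connectivity unchanged). Overall, the cross-section is a single solid region. Net area = 62.12 mm².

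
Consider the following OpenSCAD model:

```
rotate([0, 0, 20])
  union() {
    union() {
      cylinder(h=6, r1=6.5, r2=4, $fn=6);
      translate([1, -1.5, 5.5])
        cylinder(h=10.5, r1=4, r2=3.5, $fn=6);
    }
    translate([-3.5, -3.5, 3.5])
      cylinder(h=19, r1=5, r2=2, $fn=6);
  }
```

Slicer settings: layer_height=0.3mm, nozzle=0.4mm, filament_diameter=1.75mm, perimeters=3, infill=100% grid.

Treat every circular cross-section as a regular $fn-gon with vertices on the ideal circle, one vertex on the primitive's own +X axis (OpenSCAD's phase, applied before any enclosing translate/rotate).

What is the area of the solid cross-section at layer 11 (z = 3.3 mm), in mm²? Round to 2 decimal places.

68.24 mm²

At z = 3.3 mm: the cone: at t=0.550 of its height the radius interpolates to r₁+(r₂−r₁)t = 5.125, giving a regular 6-gon of that circumradius (area = (6/2)·5.125²·sin(360°/6) = 68.24 mm²); the cone at (1, -1.5) does not reach this height (z outside [5.5, 16]); Combining (union): only the cone is present, so the union is just that shape — area = 68.24 mm²; the cone at (-3.5, -3.5) is absent (z outside [3.5, 22.5]); Combining (union): only the result so far is present, so the union is just that shape — area = 68.24 mm²; (rotated 20° about Z; rotation is an isometry so areas/perimeters/island counts are preserved). Overall, the cross-section is a single solid region. Net area = 68.24 mm².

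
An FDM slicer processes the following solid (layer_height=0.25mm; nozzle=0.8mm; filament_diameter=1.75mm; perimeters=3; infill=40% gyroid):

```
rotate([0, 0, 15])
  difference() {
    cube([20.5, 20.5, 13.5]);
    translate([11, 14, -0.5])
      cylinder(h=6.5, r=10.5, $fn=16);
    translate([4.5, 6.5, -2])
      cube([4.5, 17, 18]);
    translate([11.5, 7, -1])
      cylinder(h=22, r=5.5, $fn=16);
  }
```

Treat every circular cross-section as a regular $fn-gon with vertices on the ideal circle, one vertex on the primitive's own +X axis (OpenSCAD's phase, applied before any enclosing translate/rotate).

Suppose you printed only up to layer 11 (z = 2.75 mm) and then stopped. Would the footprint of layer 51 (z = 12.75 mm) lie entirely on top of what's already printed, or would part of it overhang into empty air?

part overhangs

Compare the two slices. At z = 2.75: the 20.5×20.5 cube contributes its full rectangle (area 420.25 mm²); the r=10.5 cylinder at (11, 14) contributes a regular 16-gon of circumradius 10.5 (area = (16/2)·10.500²·sin(360°/16) = 337.53 mm²); the cube at (4.5, 6.5) (footprint 4.5×17) is included at this height (area 76.50 mm²); the r=5.5 cylinder at (11.5, 7) contributes a regular 16-gon of circumradius 5.5 (area = (16/2)·5.500²·sin(360°/16) = 92.61 mm²); Subtracting the remaining from the first: starting from the 20.5×20.5 cube (420.25 mm²), the r=10.5 cylinder at (11, 14) partially overlaps it — only the 289.08 mm² overlap (of its 337.53 mm²) is removed, clipping the outline; the 4.5×17 cube at (4.5, 6.5) misses the remaining region (no effect); the r=5.5 cylinder at (11.5, 7) partially overlaps it — only the 15.74 mm² overlap (of its 92.61 mm²) is removed, clipping the outline — area = 115.43 mm²; (whole slice rotated 15° about Z — lengths, areas and connectivity unchanged). At z = 12.75: the 20.5×20.5 cube contributes its full rectangle (area 420.25 mm²); the cylinder at (11, 14) is not intersected at this z (z outside [-0.5, 6]); the cube at (4.5, 6.5) (footprint 4.5×17) is included at this height (area 76.50 mm²); the cylinder at (11.5, 7): section is a regular 16-gon, circumradius r=5.5 (area = (16/2)·5.500²·sin(360°/16) = 92.61 mm²); Subtracting the remaining from the first: starting from the 20.5×20.5 cube (420.25 mm²), the 4.5×17 cube at (4.5, 6.5) partially overlaps it — only the 63.00 mm² overlap (of its 76.50 mm²) is removed, clipping the outline; the r=5.5 cylinder at (11.5, 7) partially overlaps it — only the 81.07 mm² overlap (of its 92.61 mm²) is removed, clipping the outline — area = 276.18 mm²; (whole slice rotated 15° about Z — lengths, areas and connectivity unchanged). Checking containment: at z = 12.75 the cross-section extends beyond the z = 2.75 cross-section by about 160.75 mm².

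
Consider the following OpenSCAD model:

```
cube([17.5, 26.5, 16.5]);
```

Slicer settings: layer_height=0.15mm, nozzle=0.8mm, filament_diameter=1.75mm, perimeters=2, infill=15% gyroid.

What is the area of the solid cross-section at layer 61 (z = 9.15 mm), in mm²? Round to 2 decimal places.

463.75 mm²

At z = 9.15 mm: the 17.5×26.5 cube contributes its full rectangle (area 463.75 mm²). Overall, the cross-section is a single solid region. Net area = 463.75 mm².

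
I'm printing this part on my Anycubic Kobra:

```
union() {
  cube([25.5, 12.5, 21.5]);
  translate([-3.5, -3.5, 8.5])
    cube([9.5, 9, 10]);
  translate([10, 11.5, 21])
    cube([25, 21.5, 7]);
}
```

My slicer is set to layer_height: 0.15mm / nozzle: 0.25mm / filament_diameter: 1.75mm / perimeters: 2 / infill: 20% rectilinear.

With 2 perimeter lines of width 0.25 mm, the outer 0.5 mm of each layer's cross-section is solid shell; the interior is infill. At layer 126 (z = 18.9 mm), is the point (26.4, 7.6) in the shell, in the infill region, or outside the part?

outside

At z = 18.9 mm: the cube (footprint 25.5×12.5) is included at this height; the cube at (-3.5, -3.5) is not intersected at this z (z outside [8.5, 18.5]); the cube at (10, 11.5) is absent (z outside [21, 28]); Taking the union: only the 25.5×12.5 cube is present, so the union is just that shape — 1 connected region. Overall, the cross-section is a single solid region. The nearest boundary edge runs (25.50, 0.00)→(25.50, 12.50); distance from the point to it = 0.90 mm. The point is not inside any of the regions above, so it lies outside the cross-section (0.90 mm from the nearest boundary).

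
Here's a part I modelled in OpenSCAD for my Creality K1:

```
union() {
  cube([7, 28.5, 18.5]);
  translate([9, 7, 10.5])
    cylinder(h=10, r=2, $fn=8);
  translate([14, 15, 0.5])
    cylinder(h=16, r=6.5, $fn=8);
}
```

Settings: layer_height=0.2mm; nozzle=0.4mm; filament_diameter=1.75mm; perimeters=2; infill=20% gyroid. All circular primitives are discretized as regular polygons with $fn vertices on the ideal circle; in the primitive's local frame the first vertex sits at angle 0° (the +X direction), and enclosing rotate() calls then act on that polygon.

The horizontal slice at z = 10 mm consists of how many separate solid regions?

2

At z = 10 mm: the 7×28.5 cube contributes its full rectangle; the cylinder at (9, 7) does not reach this height (z outside [10.5, 20.5]); the r=6.5 cylinder at (14, 15) contributes a regular 8-gon of circumradius 6.5; Combining (union): the 2 present regions are separate (no shared area or edge), so areas and boundary lengths simply add and each stays a separate island — 2 connected regions. The result has 2 disconnected regions.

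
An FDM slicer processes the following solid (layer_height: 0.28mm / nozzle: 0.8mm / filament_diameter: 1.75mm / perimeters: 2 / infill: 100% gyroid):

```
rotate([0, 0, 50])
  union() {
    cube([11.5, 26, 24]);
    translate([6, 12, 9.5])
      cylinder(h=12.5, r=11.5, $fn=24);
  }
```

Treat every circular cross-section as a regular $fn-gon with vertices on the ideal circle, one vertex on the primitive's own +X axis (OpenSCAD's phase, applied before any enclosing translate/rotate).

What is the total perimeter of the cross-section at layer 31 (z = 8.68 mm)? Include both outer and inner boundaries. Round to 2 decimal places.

75.00 mm

At z = 8.68 mm: the cube is present — its section is the full 11.5×26 rectangle (perimeter 75.00 mm); the cylinder at (6, 12) is absent (z outside [9.5, 22]); Taking the union: only the 11.5×26 cube is present, so the union is just that shape — boundary = 75.00 mm; (rotated 50° about Z; rotation is an isometry so areas/perimeters/island counts are preserved). Overall, the cross-section is a single solid region. Total boundary length (outer) = 75.00 mm.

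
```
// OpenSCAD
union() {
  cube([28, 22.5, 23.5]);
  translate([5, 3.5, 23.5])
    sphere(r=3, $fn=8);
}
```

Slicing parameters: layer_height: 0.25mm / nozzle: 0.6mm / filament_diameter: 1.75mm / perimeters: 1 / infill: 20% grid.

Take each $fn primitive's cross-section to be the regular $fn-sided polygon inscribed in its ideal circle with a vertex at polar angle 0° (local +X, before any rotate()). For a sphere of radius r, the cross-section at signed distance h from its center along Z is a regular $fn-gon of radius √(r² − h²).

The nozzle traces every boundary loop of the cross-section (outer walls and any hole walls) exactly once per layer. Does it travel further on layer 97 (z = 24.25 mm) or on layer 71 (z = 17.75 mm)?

layer 71 (z = 17.75 mm)

Layer 97 (z = 24.25): the cube is not intersected at this z (z outside [0, 23.5]); the sphere at (5, 3.5): section is a regular 8-gon, circumradius = √(r²−h²) = √(3²−0.75²) = 2.905 (perimeter = 2·8·2.905·sin(180°/8) = 17.79 mm); Taking the union: only the r=3 sphere at (5, 3.5) is present, so the union is just that shape — boundary = 17.79 mm. So its perimeter = 17.79 mm. Layer 71 (z = 17.75): the cube is present — its section is the full 28×22.5 rectangle (perimeter 101.00 mm); the sphere at (5, 3.5) is not intersected at this z (|z−center|=5.750 > r=3); Taking the union: only the 28×22.5 cube is present, so the union is just that shape — boundary = 101.00 mm. So its perimeter = 101.00 mm. Layer 71 is larger (101.00 vs 17.79 mm).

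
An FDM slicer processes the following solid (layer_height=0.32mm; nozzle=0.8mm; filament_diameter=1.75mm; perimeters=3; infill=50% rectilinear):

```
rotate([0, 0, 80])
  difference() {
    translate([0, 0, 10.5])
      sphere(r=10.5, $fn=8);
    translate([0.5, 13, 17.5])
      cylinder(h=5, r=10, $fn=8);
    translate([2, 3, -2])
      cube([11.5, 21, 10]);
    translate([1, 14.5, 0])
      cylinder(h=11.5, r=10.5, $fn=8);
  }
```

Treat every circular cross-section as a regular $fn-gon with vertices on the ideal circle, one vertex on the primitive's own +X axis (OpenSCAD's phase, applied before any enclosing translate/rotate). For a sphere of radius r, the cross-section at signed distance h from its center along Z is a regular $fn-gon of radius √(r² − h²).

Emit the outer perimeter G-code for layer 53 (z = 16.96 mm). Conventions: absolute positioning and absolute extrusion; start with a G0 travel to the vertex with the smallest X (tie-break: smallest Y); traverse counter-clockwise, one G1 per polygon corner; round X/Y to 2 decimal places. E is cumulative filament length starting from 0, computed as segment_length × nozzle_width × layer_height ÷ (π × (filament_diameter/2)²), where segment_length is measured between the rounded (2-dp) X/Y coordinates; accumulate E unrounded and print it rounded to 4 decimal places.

At z = 16.96 mm: the r=10.5 sphere contributes a regular 8-gon of circumradius √(10.5²−6.46²) = 8.278; the cylinder at (0.5, 13) is not intersected at this z (z outside [17.5, 22.5]); the cube at (2, 3) is not intersected at this z (z outside [-2, 8]); the cylinder at (1, 14.5) does not reach this height (z outside [0, 11.5]); Taking the first minus the rest: none of the subtracted shapes is present at this height, so the r=10.5 sphere is unchanged — 1 connected region; (rotated 80° about Z; rotation is an isometry so areas/perimeters/island counts are preserved). The outline is a single polygon with 8 vertices. Extrusion per mm of travel: 0.8 × 0.32 / (π × 0.875²) = 0.106432. Accumulating E over each segment gives final E = 5.3941.

G0 X-8.15 Y1.44 Z16.96
G1 X-6.78 Y-4.75 E0.6748
G1 X-1.44 Y-8.15 E1.3485
G1 X4.75 Y-6.78 E2.0233
G1 X8.15 Y-1.44 E2.6971
G1 X6.78 Y4.75 E3.3718
G1 X1.44 Y8.15 E4.0456
G1 X-4.75 Y6.78 E4.7204
G1 X-8.15 Y1.44 E5.3941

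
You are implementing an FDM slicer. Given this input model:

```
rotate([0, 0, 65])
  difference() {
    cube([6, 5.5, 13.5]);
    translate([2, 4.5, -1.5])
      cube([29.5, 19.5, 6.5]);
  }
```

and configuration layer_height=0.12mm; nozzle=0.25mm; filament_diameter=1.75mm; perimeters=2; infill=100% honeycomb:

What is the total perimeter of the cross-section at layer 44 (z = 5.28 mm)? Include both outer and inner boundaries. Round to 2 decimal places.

23.00 mm

At z = 5.28 mm: the cube is present — its section is the full 6×5.5 rectangle (perimeter 23.00 mm); the cube at (2, 4.5) is absent (z outside [-1.5, 5]); After the difference (first − rest): none of the subtracted shapes is present at this height, so the 6×5.5 cube is unchanged — boundary = 23.00 mm; (rotated 65° about Z; rotation is an isometry so areas/perimeters/island counts are preserved). Overall, the cross-section is a single solid region. Total boundary length (outer) = 23.00 mm.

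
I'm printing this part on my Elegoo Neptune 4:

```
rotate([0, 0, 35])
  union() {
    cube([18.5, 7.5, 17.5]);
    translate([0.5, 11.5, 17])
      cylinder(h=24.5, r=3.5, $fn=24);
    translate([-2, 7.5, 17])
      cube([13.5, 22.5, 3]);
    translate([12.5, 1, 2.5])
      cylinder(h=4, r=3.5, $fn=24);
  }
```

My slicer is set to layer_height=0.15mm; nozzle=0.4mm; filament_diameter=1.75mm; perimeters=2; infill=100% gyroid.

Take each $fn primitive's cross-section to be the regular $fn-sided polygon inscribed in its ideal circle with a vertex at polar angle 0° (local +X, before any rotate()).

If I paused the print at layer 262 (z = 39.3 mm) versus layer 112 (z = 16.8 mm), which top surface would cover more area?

Layer 262 (z = 39.3): the cube is absent (z outside [0, 17.5]); the r=3.5 cylinder at (0.5, 11.5) gives a regular 24-gon of circumradius 3.5 (constant along its height) (area = (24/2)·3.500²·sin(360°/24) = 38.05 mm²); the cube at (-2, 7.5) does not reach this height (z outside [17, 20]); the cylinder at (12.5, 1) is absent (z outside [2.5, 6.5]); Taking the union: only the r=3.5 cylinder at (0.5, 11.5) is present, so the union is just that shape — area = 38.05 mm²; (whole slice rotated 35° about Z — lengths, areas and connectivity unchanged). So its area = 38.05 mm². Layer 112 (z = 16.8): the cube is present — its section is the full 18.5×7.5 rectangle (area 138.75 mm²); the cylinder at (0.5, 11.5) is absent (z outside [17, 41.5]); the cube at (-2, 7.5) is not intersected at this z (z outside [17, 20]); the cylinder at (12.5, 1) is absent (z outside [2.5, 6.5]); Combining (union): only the 18.5×7.5 cube is present, so the union is just that shape — area = 138.75 mm²; (whole slice rotated 35° about Z — lengths, areas and connectivity unchanged). So its area = 138.75 mm². Layer 112 is larger (138.75 vs 38.05 mm²).

layer 112 (z = 16.8 mm)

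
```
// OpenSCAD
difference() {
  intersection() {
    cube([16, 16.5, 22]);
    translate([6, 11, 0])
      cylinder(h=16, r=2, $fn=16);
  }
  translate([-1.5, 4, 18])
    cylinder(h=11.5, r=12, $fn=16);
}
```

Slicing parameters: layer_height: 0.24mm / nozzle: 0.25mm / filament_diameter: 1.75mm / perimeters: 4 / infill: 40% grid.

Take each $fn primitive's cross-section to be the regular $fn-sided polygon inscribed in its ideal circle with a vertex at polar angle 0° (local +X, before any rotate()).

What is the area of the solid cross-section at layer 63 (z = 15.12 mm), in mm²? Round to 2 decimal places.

At z = 15.12 mm: the 16×16.5 cube contributes its full rectangle (area 264.00 mm²); the cylinder at (6, 11): section is a regular 16-gon, circumradius r=2 (area = (16/2)·2.000²·sin(360°/16) = 12.25 mm²); After intersecting: the r=2 cylinder at (6, 11) lies inside the 16×16.5 cube, so the common part is the r=2 cylinder at (6, 11) itself — area = 12.25 mm²; the cylinder at (-1.5, 4) is not intersected at this z (z outside [18, 29.5]); Taking the first minus the rest: none of the subtracted shapes is present at this height, so the result so far is unchanged — area = 12.25 mm². Overall, the cross-section is a single solid region. Net area = 12.25 mm².

12.25 mm²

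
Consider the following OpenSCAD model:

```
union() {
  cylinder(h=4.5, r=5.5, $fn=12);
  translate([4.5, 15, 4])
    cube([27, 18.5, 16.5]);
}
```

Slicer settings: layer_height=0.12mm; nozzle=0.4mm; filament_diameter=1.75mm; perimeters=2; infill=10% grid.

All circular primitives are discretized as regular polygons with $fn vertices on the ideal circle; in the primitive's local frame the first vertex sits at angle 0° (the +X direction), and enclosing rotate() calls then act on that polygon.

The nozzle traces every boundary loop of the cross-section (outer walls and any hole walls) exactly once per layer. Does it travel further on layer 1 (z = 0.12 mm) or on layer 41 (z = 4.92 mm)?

Layer 1 (z = 0.12): the r=5.5 cylinder contributes a regular 12-gon of circumradius 5.5 (perimeter = 2·12·5.500·sin(180°/12) = 34.16 mm); the cube at (4.5, 15) is absent (z outside [4, 20.5]); Taking the union: only the r=5.5 cylinder is present, so the union is just that shape — boundary = 34.16 mm. So its perimeter = 34.16 mm. Layer 41 (z = 4.92): the cylinder is absent (z outside [0, 4.5]); the 27×18.5 cube at (4.5, 15) contributes its full rectangle (perimeter 91.00 mm); Merging all regions: only the 27×18.5 cube at (4.5, 15) is present, so the union is just that shape — boundary = 91.00 mm. So its perimeter = 91.00 mm. Layer 41 is larger (91.00 vs 34.16 mm).

layer 41 (z = 4.92 mm)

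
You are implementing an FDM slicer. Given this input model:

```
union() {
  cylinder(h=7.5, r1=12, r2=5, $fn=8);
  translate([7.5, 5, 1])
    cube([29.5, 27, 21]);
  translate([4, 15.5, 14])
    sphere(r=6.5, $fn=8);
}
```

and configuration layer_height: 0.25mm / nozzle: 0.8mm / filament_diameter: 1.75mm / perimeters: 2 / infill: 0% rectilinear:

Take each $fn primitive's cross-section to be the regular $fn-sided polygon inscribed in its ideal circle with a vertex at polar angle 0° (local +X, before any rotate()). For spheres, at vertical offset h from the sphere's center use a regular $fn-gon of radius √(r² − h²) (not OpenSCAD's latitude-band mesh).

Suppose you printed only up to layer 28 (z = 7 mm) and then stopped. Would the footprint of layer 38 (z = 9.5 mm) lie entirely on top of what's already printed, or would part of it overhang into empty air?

Compare the two slices. At z = 7: the cone (r1=12→r2=5) has section circumradius 5.467 here — a regular 8-gon (area = (8/2)·5.467²·sin(360°/8) = 84.53 mm²); the cube at (7.5, 5) is present — its section is the full 29.5×27 rectangle (area 796.50 mm²); the sphere at (4, 15.5) is not intersected at this z (|z−center|=7.000 > r=6.5); Merging all regions: the 2 present regions are separate (no shared area or edge), so areas and boundary lengths simply add and each stays a separate island — area = 881.03 mm². At z = 9.5: the cone is absent (z outside [0, 7.5]); the cube at (7.5, 5) is present — its section is the full 29.5×27 rectangle (area 796.50 mm²); the r=6.5 sphere at (4, 15.5) contributes a regular 8-gon of circumradius √(6.5²−4.5²) = 4.690 (area = (8/2)·4.690²·sin(360°/8) = 62.23 mm²); Taking the union: the regions partially overlap — summed areas 858.73 mm² minus the doubly-counted overlap 3.42 mm² gives 855.30 mm² — area = 855.30 mm². Checking containment: at z = 9.5 the cross-section extends beyond the z = 7 cross-section by about 58.80 mm².

part overhangs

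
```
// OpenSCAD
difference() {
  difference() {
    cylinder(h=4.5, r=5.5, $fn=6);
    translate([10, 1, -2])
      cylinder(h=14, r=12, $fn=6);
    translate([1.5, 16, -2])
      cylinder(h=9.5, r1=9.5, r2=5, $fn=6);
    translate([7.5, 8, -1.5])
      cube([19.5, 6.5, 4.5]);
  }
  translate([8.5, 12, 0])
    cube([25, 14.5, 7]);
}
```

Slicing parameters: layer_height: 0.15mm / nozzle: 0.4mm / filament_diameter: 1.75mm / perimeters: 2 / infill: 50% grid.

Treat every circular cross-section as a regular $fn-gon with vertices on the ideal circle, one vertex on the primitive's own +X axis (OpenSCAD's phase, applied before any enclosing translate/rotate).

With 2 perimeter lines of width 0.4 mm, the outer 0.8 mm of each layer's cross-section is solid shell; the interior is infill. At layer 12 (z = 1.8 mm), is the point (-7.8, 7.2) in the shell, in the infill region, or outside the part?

At z = 1.8 mm: the cylinder: section is a regular 6-gon, circumradius r=5.5; the r=12 cylinder at (10, 1) contributes a regular 6-gon of circumradius 12; the cone at (1.5, 16) contributes a regular 6-gon of circumradius 7.700 (interpolated between r1=9.5 and r2=5 at t=0.400); the cube at (7.5, 8) is present — its section is the full 19.5×6.5 rectangle; Taking the first minus the rest: starting from the r=5.5 cylinder, the r=12 cylinder at (10, 1) partially overlaps it — only the 44.67 mm² overlap (of its 374.12 mm²) is removed, clipping the outline; the cone at (1.5, 16) misses the remaining region (no effect); the 19.5×6.5 cube at (7.5, 8) misses the remaining region (no effect) — 1 connected region; the 25×14.5 cube at (8.5, 12) contributes its full rectangle; Taking the first minus the rest: starting from the result so far, the 25×14.5 cube at (8.5, 12) misses the remaining region (no effect) — 1 connected region. Overall, the cross-section is a single solid region. The nearest boundary edge runs (-5.50, 0.00)→(-2.75, 4.76); distance from the point to it = 5.59 mm. The point is not inside any of the regions above, so it lies outside the cross-section (5.59 mm from the nearest boundary).

outside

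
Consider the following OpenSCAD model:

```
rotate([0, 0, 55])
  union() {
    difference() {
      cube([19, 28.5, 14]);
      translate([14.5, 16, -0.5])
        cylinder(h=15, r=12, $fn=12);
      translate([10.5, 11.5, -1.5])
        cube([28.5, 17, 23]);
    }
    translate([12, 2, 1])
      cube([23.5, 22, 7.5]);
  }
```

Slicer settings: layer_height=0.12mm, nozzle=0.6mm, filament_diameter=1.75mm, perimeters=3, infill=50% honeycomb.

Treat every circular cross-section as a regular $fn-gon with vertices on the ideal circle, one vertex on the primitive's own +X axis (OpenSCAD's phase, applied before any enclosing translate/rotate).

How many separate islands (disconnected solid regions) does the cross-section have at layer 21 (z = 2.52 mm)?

1

At z = 2.52 mm: the cube (footprint 19×28.5) is included at this height; the r=12 cylinder at (14.5, 16) gives a regular 12-gon of circumradius 12 (constant along its height); the cube at (10.5, 11.5) is present — its section is the full 28.5×17 rectangle; Subtracting the remaining from the first: starting from the 19×28.5 cube, the r=12 cylinder at (14.5, 16) partially overlaps it — only the 318.57 mm² overlap (of its 432.00 mm²) is removed, clipping the outline; the 28.5×17 cube at (10.5, 11.5) partially overlaps it — only the 9.11 mm² overlap (of its 484.50 mm²) is removed, clipping the outline — 1 connected region; the cube at (12, 2) (footprint 23.5×22) is included at this height; Merging all regions: the regions partially overlap (shared area 17.55 mm²), so overlapping operands fuse into one piece — 1 connected region; (rotated 55° about Z; rotation is an isometry so areas/perimeters/island counts are preserved). Overall, the cross-section is a single solid region. Island count = 1.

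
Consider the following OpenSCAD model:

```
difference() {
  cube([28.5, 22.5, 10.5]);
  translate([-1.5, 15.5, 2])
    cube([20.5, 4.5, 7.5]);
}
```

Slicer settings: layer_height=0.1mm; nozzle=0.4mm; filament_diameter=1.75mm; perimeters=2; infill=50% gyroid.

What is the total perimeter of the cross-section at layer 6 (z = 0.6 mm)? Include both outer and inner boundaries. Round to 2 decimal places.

At z = 0.6 mm: the cube is present — its section is the full 28.5×22.5 rectangle (perimeter 102.00 mm); the cube at (-1.5, 15.5) is not intersected at this z (z outside [2, 9.5]); Taking the first minus the rest: none of the subtracted shapes is present at this height, so the 28.5×22.5 cube is unchanged — boundary = 102.00 mm. Overall, the cross-section is a single solid region. Total boundary length (outer) = 102.00 mm.

102.00 mm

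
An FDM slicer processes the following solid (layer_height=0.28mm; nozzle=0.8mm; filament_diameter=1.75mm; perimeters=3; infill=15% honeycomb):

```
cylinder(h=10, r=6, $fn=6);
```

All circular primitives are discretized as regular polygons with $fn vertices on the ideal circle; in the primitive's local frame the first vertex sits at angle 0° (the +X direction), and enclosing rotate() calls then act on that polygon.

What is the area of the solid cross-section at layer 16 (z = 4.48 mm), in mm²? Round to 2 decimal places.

93.53 mm²

At z = 4.48 mm: the r=6 cylinder contributes a regular 6-gon of circumradius 6 (area = (6/2)·6.000²·sin(360°/6) = 93.53 mm²). Overall, the cross-section is a single solid region. Net area = 93.53 mm².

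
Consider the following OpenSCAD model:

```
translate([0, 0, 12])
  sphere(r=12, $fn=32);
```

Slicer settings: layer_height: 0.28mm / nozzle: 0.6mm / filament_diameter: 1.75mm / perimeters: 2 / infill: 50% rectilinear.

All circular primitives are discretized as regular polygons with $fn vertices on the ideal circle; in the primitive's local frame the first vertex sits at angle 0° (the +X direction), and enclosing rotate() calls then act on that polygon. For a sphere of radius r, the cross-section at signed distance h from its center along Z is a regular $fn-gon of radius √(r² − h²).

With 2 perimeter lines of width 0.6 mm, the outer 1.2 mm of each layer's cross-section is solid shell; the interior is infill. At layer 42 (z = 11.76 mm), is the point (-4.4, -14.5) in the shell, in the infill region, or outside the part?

outside

At z = 11.76 mm: the sphere: section is a regular 32-gon, circumradius = √(r²−h²) = √(12²−0.24²) = 11.998. Overall, the cross-section is a single solid region. The nearest boundary edge runs (-4.59, -11.08)→(-2.34, -11.77); distance from the point to it = 3.21 mm. The point is not inside any of the regions above, so it lies outside the cross-section (3.21 mm from the nearest boundary).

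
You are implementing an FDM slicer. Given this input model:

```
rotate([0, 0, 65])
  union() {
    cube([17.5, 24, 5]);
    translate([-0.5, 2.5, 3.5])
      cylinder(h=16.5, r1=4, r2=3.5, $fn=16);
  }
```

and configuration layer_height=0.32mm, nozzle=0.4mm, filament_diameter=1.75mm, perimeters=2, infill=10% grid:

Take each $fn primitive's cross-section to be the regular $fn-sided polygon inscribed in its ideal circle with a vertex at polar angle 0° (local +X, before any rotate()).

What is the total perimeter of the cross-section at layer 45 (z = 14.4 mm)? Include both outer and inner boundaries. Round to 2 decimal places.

At z = 14.4 mm: the cube is not intersected at this z (z outside [0, 5]); the cone at (-0.5, 2.5) (r1=4→r2=3.5) has section circumradius 3.670 here — a regular 16-gon (perimeter = 2·16·3.670·sin(180°/16) = 22.91 mm); Combining (union): only the cone at (-0.5, 2.5) is present, so the union is just that shape — boundary = 22.91 mm; (whole slice rotated 65° about Z — lengths, areas and connectivity unchanged). Overall, the cross-section is a single solid region. Total boundary length (outer) = 22.91 mm.

22.91 mm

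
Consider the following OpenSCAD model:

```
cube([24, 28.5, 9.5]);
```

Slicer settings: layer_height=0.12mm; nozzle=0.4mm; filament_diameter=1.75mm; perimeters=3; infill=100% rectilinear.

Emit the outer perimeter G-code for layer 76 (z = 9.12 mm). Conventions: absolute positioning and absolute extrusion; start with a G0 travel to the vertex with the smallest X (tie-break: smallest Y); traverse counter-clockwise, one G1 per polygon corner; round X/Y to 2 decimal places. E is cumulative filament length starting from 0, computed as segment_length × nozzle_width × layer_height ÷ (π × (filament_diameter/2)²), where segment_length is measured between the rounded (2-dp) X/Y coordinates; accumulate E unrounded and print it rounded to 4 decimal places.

At z = 9.12 mm: the cube (footprint 24×28.5) is included at this height. The outline is a single polygon with 4 vertices. Extrusion per mm of travel: 0.4 × 0.12 / (π × 0.875²) = 0.019956. Accumulating E over each segment gives final E = 2.0954.

G0 X0.00 Y0.00 Z9.12
G1 X24.00 Y0.00 E0.4789
G1 X24.00 Y28.50 E1.0477
G1 X0.00 Y28.50 E1.5266
G1 X0.00 Y0.00 E2.0954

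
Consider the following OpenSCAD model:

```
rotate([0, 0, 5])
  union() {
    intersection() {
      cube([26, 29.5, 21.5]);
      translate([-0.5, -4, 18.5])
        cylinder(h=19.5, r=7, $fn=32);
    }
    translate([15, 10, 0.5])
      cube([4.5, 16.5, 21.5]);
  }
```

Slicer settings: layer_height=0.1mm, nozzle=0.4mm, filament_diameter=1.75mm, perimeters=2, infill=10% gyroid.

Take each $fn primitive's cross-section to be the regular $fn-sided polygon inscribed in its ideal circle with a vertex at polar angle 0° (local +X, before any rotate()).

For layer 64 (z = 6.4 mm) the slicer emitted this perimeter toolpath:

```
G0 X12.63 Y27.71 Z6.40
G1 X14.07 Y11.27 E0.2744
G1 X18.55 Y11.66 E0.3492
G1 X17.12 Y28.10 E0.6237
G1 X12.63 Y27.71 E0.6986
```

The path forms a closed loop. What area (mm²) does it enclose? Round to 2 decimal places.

Apply the shoelace formula to the sequence of (X, Y) vertices; enclosed area = 74.29 mm².

74.29 mm²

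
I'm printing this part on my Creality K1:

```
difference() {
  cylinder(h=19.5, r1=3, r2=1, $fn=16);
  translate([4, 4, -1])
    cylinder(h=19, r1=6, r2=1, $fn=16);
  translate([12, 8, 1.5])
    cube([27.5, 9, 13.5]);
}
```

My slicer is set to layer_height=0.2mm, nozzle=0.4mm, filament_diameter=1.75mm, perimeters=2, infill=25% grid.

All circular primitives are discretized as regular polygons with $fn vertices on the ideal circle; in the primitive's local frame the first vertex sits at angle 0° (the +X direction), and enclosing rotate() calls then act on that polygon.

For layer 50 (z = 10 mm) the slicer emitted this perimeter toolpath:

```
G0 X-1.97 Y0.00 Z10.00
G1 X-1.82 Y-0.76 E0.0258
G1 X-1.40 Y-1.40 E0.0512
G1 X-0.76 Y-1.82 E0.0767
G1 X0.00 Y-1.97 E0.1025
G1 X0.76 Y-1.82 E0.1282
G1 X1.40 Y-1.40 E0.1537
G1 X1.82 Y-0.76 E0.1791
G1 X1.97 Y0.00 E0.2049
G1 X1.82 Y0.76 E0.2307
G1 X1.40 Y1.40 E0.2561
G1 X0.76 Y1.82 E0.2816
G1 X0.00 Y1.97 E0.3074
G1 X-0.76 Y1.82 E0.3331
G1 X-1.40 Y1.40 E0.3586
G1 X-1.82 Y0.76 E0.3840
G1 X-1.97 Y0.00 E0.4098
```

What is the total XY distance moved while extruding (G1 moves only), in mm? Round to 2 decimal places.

Sum the Euclidean lengths of each G1 segment: total = 12.32 mm.

12.32 mm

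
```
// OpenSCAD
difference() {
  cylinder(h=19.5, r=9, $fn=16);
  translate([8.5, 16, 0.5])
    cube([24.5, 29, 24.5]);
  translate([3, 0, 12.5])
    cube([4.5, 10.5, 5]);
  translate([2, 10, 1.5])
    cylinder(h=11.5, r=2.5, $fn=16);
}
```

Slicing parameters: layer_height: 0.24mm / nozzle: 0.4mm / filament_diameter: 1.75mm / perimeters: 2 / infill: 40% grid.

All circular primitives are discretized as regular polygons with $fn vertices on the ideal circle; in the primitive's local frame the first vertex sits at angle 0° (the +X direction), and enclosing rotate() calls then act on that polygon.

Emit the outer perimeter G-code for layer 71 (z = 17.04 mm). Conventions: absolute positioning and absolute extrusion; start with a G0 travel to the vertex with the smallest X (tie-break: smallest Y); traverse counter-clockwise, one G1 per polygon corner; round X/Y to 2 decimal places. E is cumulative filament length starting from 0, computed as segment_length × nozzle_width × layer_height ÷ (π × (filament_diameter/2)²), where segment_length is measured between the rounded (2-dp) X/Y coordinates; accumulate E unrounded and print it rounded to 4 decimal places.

At z = 17.04 mm: the r=9 cylinder gives a regular 16-gon of circumradius 9 (constant along its height); the cube at (8.5, 16) is present — its section is the full 24.5×29 rectangle; the cube at (3, 0) (footprint 4.5×10.5) is included at this height; the cylinder at (2, 10) is not intersected at this z (z outside [1.5, 13]); Subtracting the remaining from the first: starting from the r=9 cylinder, the 24.5×29 cube at (8.5, 16) misses the remaining region (no effect); the 4.5×10.5 cube at (3, 0) partially overlaps it — only the 31.41 mm² overlap (of its 47.25 mm²) is removed, clipping the outline — 1 connected region. The outline is a single polygon with 18 vertices. Extrusion per mm of travel: 0.4 × 0.24 / (π × 0.875²) = 0.039912. Accumulating E over each segment gives final E = 2.7025.

G0 X-9.00 Y0.00 Z17.04
G1 X-8.31 Y-3.44 E0.1400
G1 X-6.36 Y-6.36 E0.2802
G1 X-3.44 Y-8.31 E0.4203
G1 X0.00 Y-9.00 E0.5603
G1 X3.44 Y-8.31 E0.7004
G1 X6.36 Y-6.36 E0.8405
G1 X8.31 Y-3.44 E0.9807
G1 X9.00 Y0.00 E1.1207
G1 X8.31 Y3.44 E1.2607
G1 X7.50 Y4.66 E1.3192
G1 X7.50 Y0.00 E1.5052
G1 X3.00 Y0.00 E1.6848
G1 X3.00 Y8.40 E2.0200
G1 X0.00 Y9.00 E2.1421
G1 X-3.44 Y8.31 E2.2822
G1 X-6.36 Y6.36 E2.4223
G1 X-8.31 Y3.44 E2.5625
G1 X-9.00 Y0.00 E2.7025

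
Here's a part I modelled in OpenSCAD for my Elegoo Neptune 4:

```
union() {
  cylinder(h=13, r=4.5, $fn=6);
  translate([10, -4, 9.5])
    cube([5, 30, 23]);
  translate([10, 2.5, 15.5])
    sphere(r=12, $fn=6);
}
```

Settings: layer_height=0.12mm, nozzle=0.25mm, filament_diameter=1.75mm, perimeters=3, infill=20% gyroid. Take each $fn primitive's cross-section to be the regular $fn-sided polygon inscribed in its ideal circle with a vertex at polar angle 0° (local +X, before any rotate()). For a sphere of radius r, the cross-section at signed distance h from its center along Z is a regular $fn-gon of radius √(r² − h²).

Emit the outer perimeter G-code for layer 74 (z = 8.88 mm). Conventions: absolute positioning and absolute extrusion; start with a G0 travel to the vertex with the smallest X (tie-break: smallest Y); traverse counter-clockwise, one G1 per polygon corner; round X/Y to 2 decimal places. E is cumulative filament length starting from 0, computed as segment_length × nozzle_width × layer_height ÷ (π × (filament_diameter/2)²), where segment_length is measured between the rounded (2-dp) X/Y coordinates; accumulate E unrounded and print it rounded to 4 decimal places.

G0 X-4.50 Y0.00 Z8.88
G1 X-2.25 Y-3.90 E0.0562
G1 X2.25 Y-3.90 E0.1123
G1 X2.97 Y-2.65 E0.1303
G1 X5.00 Y-6.17 E0.1810
G1 X15.00 Y-6.17 E0.3057
G1 X20.01 Y2.50 E0.4306
G1 X15.00 Y11.17 E0.5555
G1 X5.00 Y11.17 E0.6802
G1 X0.80 Y3.90 E0.7849
G1 X-2.25 Y3.90 E0.8230
G1 X-4.50 Y0.00 E0.8791

At z = 8.88 mm: the cylinder: section is a regular 6-gon, circumradius r=4.5; the cube at (10, -4) does not reach this height (z outside [9.5, 32.5]); the r=12 sphere at (10, 2.5) slices to a regular 6-gon of circumradius 10.009 (√(r²−h²) with h=6.62 from center); Merging all regions: the regions partially overlap (shared area 14.89 mm²), so overlapping operands fuse into one piece — 1 connected region. The outline is a single polygon with 11 vertices. Extrusion per mm of travel: 0.25 × 0.12 / (π × 0.875²) = 0.012473. Accumulating E over each segment gives final E = 0.8791.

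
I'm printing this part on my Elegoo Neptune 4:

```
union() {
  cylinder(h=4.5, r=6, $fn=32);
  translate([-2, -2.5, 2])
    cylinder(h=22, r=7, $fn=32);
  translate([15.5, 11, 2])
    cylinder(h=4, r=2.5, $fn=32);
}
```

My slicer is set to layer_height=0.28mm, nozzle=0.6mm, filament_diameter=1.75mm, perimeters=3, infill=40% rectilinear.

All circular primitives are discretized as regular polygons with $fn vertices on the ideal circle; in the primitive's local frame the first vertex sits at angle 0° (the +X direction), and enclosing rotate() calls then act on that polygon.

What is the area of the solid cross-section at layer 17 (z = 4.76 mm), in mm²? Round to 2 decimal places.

At z = 4.76 mm: the cylinder is not intersected at this z (z outside [0, 4.5]); the r=7 cylinder at (-2, -2.5) gives a regular 32-gon of circumradius 7 (constant along its height) (area = (32/2)·7.000²·sin(360°/32) = 152.95 mm²); the r=2.5 cylinder at (15.5, 11) contributes a regular 32-gon of circumradius 2.5 (area = (32/2)·2.500²·sin(360°/32) = 19.51 mm²); Combining (union): the 2 present regions are separate (no shared area or edge), so areas and boundary lengths simply add and each stays a separate island — area = 172.46 mm². Overall, the cross-section has 2 separate islands. Net area = 172.46 mm².

172.46 mm²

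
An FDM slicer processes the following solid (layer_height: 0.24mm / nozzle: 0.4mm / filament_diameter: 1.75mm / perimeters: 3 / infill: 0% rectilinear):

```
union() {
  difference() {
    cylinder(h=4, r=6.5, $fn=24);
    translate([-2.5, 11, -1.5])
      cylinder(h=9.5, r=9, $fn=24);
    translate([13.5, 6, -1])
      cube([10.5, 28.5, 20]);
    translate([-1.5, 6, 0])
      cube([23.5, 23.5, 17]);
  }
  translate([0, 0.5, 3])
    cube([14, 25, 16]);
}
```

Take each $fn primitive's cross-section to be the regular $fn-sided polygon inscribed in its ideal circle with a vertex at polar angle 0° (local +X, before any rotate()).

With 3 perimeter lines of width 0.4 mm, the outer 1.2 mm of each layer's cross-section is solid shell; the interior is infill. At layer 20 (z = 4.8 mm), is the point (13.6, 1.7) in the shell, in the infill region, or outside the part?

shell

At z = 4.8 mm: the cylinder does not reach this height (z outside [0, 4]); the r=9 cylinder at (-2.5, 11) contributes a regular 24-gon of circumradius 9; the cube at (13.5, 6) is present — its section is the full 10.5×28.5 rectangle; the cube at (-1.5, 6) (footprint 23.5×23.5) is included at this height; Subtracting the remaining from the first: the first operand is absent here, so nothing remains; the 14×25 cube at (0, 0.5) contributes its full rectangle; Taking the union: only the 14×25 cube at (0, 0.5) is present, so the union is just that shape — 1 connected region. Overall, the cross-section is a single solid region. The nearest boundary edge runs (14.00, 0.50)→(14.00, 25.50); distance from the point to it = 0.40 mm. The point is inside the cross-section, 0.40 mm from the nearest boundary — within the 1.2 mm shell band (3 × 0.4).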